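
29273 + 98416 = 127689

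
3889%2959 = 930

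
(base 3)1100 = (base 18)20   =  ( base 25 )1b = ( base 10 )36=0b100100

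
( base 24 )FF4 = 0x232C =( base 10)9004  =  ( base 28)BDG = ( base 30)A04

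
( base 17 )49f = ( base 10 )1324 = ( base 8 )2454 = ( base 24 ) 274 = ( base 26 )1OO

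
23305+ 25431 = 48736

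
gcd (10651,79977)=1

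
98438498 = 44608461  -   - 53830037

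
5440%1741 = 217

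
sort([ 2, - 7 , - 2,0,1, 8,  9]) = [-7, - 2, 0, 1, 2, 8,9]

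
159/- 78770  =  -1 +78611/78770   =  - 0.00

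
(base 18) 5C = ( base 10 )102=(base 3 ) 10210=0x66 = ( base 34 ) 30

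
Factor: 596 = 2^2*149^1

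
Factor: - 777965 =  - 5^1*155593^1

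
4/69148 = 1/17287 = 0.00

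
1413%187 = 104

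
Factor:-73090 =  - 2^1*5^1 * 7309^1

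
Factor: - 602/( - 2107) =2^1*7^( - 1) = 2/7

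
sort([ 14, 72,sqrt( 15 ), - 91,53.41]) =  [ - 91, sqrt( 15), 14, 53.41 , 72 ] 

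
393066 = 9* 43674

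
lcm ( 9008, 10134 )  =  81072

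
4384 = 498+3886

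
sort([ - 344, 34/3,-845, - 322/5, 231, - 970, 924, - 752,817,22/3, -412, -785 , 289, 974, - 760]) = [-970, - 845, - 785, - 760 , - 752, - 412,-344, -322/5, 22/3, 34/3 , 231, 289, 817,  924,  974]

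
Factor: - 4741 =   -  11^1* 431^1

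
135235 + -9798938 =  - 9663703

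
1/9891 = 1/9891 = 0.00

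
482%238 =6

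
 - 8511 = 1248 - 9759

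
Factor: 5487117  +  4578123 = 10065240 = 2^3*3^2*5^1*73^1*383^1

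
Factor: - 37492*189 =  - 2^2 * 3^3 * 7^2* 13^1*103^1 = -7085988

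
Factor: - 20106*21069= -423613314 = -  2^1*3^4*1117^1*2341^1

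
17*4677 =79509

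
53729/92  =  584+1/92 = 584.01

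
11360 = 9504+1856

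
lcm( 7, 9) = 63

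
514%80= 34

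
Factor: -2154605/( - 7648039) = 5^1*7^( - 1)*107^( - 1) * 10211^ (  -  1 )*430921^1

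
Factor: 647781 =3^1*215927^1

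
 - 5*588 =  -  2940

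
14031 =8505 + 5526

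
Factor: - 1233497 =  - 1233497^1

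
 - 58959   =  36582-95541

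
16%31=16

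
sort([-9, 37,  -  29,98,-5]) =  [  -  29, - 9, - 5, 37,98 ]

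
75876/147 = 516 +8/49  =  516.16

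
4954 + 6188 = 11142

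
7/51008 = 7/51008= 0.00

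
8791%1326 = 835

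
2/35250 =1/17625 = 0.00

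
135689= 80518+55171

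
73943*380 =28098340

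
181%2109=181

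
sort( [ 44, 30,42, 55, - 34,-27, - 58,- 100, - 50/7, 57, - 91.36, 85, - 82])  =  [ - 100, - 91.36,  -  82, - 58,-34,  -  27, - 50/7, 30,42, 44,55,57, 85 ]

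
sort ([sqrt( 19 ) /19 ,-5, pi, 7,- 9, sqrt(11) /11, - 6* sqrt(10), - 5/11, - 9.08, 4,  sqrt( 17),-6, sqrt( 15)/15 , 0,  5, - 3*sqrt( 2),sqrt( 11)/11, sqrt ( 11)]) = [ - 6 *sqrt(10 ), - 9.08,  -  9, - 6, -5 , - 3*sqrt( 2 ), - 5/11, 0, sqrt( 19) /19, sqrt(15 )/15, sqrt (11) /11, sqrt ( 11) /11, pi, sqrt( 11),4,sqrt( 17), 5, 7]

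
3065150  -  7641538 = -4576388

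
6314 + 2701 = 9015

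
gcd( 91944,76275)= 9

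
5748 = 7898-2150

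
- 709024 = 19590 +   -  728614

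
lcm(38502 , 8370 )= 192510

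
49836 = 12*4153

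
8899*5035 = 44806465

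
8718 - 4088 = 4630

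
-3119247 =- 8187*381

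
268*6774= 1815432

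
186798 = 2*93399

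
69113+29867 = 98980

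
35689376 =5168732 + 30520644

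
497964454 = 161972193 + 335992261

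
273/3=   91 = 91.00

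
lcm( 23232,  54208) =162624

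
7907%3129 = 1649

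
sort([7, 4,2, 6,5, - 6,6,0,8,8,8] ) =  [-6,0, 2,4,5,  6,6,7 , 8,8,8]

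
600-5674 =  - 5074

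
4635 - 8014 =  - 3379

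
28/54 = 14/27 = 0.52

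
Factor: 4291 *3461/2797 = 7^1 * 613^1* 2797^( - 1)*  3461^1 = 14851151/2797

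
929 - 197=732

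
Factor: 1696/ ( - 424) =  - 2^2 =- 4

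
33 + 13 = 46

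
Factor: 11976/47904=1/4 = 2^ (-2)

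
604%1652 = 604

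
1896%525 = 321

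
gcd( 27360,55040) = 160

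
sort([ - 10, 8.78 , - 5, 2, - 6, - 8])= [-10  , - 8 , - 6, - 5 , 2, 8.78 ]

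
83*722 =59926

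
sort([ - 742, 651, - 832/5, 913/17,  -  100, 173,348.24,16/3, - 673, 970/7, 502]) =[ - 742,-673,-832/5,-100,16/3, 913/17,970/7,  173, 348.24, 502,651 ]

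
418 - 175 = 243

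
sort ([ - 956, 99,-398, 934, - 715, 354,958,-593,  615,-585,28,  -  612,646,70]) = [ - 956, - 715, - 612, - 593, - 585,-398,28,70,99, 354,615, 646 , 934, 958] 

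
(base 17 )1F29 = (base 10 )9291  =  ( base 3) 110202010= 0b10010001001011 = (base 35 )7KG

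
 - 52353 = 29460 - 81813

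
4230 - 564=3666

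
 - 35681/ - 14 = 2548 + 9/14 = 2548.64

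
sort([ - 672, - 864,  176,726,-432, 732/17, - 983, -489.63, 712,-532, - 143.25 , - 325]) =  [ - 983,-864,-672, - 532, - 489.63, - 432, - 325,-143.25, 732/17, 176, 712, 726 ]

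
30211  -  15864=14347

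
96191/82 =1173 +5/82 = 1173.06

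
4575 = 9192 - 4617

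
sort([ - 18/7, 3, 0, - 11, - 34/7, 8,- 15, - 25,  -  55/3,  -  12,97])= [ - 25, - 55/3,  -  15, - 12, - 11, - 34/7, - 18/7, 0,3,  8,97 ]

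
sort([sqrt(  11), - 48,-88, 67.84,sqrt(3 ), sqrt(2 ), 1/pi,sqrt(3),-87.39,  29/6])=[ - 88, -87.39, - 48, 1/pi,sqrt( 2 ),  sqrt(3),sqrt(3),sqrt(11),  29/6, 67.84]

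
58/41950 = 29/20975 = 0.00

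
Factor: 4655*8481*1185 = 46782680175 = 3^2*5^2 * 7^2 *11^1*19^1*79^1*257^1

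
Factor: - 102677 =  - 102677^1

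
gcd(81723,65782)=1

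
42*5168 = 217056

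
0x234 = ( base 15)279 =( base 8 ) 1064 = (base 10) 564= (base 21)15I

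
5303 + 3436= 8739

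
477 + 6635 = 7112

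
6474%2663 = 1148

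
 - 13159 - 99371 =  - 112530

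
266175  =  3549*75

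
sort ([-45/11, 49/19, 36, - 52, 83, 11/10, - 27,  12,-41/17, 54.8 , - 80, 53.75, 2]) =[ - 80, - 52, - 27, - 45/11,  -  41/17,11/10,2,49/19 , 12, 36,53.75, 54.8, 83]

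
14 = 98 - 84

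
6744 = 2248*3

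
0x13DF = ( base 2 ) 1001111011111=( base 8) 11737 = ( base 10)5087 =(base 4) 1033133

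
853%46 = 25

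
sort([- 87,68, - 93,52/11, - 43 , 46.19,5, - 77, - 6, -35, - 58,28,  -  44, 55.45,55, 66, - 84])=[ - 93,- 87, - 84, - 77, - 58, - 44, - 43, - 35, - 6,52/11,5, 28,46.19, 55,55.45,  66,68]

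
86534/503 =86534/503 = 172.04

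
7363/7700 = 7363/7700 = 0.96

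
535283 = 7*76469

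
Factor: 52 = 2^2*13^1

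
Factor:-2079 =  - 3^3*7^1*11^1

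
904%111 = 16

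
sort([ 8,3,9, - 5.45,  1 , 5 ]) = [ - 5.45,1, 3,5,  8, 9]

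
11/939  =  11/939 = 0.01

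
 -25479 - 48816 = -74295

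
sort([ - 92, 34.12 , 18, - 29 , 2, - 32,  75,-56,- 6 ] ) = [ - 92, - 56 ,  -  32,- 29 , - 6, 2, 18, 34.12, 75 ]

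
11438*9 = 102942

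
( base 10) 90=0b1011010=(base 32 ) 2q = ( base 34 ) 2m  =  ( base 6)230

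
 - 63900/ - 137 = 63900/137 =466.42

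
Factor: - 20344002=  - 2^1*3^1 * 7^1*17^1*28493^1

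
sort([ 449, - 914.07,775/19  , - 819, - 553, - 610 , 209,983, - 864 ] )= [ - 914.07, - 864, - 819, - 610, - 553,775/19,209,449, 983 ] 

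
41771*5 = 208855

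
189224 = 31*6104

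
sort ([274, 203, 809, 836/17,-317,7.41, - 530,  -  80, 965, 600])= [ - 530, - 317, - 80, 7.41,836/17, 203, 274, 600, 809 , 965 ] 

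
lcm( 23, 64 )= 1472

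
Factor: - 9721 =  - 9721^1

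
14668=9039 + 5629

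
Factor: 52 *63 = 3276 = 2^2*3^2*7^1*13^1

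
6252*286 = 1788072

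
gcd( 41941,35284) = 1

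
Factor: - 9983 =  - 67^1*149^1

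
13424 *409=5490416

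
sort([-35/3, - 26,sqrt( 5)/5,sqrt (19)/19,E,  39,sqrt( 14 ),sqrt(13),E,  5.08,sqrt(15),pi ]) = [ - 26,-35/3,  sqrt( 19) /19 , sqrt( 5)/5, E,E,pi,sqrt(13 ), sqrt( 14), sqrt (15),5.08,39]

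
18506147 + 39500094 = 58006241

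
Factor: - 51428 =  - 2^2 * 13^1 * 23^1*43^1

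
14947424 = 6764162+8183262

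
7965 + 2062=10027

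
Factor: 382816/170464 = 761^( - 1 )*1709^1 = 1709/761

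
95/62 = 95/62 =1.53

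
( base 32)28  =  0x48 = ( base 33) 26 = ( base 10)72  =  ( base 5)242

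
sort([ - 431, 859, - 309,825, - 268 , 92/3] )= [ -431, - 309, - 268, 92/3,825, 859] 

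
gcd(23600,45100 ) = 100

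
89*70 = 6230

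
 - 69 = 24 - 93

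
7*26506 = 185542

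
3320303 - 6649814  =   - 3329511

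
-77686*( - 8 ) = 621488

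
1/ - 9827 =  -1/9827 = - 0.00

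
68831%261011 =68831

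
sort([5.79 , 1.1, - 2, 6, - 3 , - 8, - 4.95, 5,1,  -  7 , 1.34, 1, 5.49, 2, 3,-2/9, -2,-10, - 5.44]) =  [ - 10, - 8,-7, - 5.44,  -  4.95, - 3 , - 2, - 2, - 2/9, 1,1, 1.1, 1.34,2, 3,5, 5.49,5.79, 6]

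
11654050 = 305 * 38210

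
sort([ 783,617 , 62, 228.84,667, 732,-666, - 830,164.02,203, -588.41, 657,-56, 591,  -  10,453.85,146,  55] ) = [ - 830, - 666, - 588.41, - 56,  -  10,55 , 62,146,164.02,203,228.84,453.85, 591, 617,657,667,732, 783]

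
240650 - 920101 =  - 679451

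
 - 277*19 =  - 5263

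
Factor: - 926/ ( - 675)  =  2^1*3^( - 3)*5^( - 2 )*463^1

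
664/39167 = 664/39167 = 0.02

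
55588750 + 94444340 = 150033090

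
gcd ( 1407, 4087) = 67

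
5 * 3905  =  19525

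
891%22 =11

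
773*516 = 398868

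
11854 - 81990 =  - 70136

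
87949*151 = 13280299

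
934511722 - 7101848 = 927409874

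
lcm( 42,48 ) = 336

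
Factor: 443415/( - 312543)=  - 3^( - 1) * 5^1*11^( - 2)*103^1 = -515/363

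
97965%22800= 6765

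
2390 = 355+2035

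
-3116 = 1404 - 4520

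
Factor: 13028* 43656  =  568750368 = 2^5*3^1 * 17^1*107^1 * 3257^1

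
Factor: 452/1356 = 1/3 = 3^ (-1) 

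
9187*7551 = 69371037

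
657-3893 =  -3236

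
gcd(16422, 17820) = 6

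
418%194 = 30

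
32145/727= 32145/727 =44.22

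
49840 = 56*890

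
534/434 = 1 + 50/217=1.23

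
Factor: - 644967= -3^2*71663^1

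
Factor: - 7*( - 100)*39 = 27300=2^2*3^1*5^2*7^1 *13^1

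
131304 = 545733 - 414429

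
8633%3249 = 2135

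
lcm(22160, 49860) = 199440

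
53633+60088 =113721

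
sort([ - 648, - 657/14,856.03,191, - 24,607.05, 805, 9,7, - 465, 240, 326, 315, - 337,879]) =[- 648, - 465, - 337, - 657/14,-24, 7,9, 191,240 , 315, 326,607.05,805 , 856.03,  879] 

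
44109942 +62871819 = 106981761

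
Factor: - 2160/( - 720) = 3 =3^1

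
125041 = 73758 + 51283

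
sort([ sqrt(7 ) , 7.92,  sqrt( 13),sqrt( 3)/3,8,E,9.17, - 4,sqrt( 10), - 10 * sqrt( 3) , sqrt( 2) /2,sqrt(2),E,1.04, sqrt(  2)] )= [-10*sqrt( 3 ), - 4,sqrt ( 3) /3, sqrt( 2)/2,1.04,  sqrt(2),sqrt (2),sqrt( 7),E,E,sqrt( 10), sqrt(13),  7.92,  8,9.17 ]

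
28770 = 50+28720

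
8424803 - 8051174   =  373629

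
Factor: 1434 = 2^1*3^1*239^1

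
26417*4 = 105668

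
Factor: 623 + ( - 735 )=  - 112 = - 2^4*7^1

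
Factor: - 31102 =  - 2^1*15551^1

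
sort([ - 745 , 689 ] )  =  [ - 745,  689]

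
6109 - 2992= 3117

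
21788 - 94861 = - 73073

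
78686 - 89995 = -11309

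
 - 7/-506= 7/506 = 0.01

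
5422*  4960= 26893120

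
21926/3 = 21926/3= 7308.67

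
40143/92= 436 + 31/92 =436.34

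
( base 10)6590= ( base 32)6du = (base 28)8BA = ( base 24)bae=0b1100110111110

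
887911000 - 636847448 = 251063552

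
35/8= 35/8 = 4.38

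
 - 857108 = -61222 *14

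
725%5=0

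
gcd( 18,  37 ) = 1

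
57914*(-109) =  - 6312626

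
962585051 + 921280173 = 1883865224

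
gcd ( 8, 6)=2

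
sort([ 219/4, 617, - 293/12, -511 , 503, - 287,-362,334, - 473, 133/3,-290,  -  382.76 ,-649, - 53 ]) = [-649,-511, - 473,  -  382.76, - 362, - 290, - 287,-53,-293/12, 133/3,219/4, 334,503, 617]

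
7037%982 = 163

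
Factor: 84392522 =2^1*17^1*97^1*25589^1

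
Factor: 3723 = 3^1*17^1*73^1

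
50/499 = 50/499 = 0.10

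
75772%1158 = 502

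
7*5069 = 35483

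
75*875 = 65625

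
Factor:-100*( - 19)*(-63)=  - 119700=- 2^2 *3^2*5^2*7^1*19^1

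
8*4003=32024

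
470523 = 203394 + 267129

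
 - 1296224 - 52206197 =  - 53502421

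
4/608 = 1/152 = 0.01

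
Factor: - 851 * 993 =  - 3^1*23^1 * 37^1*331^1 = - 845043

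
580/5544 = 145/1386= 0.10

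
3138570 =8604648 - 5466078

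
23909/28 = 23909/28 = 853.89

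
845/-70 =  - 169/14  =  - 12.07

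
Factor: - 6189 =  - 3^1 *2063^1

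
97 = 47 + 50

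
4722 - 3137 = 1585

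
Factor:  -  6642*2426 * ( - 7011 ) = 112971692412 = 2^2 * 3^6*19^1*41^2*1213^1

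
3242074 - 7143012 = - 3900938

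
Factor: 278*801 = 222678 = 2^1*3^2*89^1 * 139^1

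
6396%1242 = 186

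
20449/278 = 73 + 155/278 = 73.56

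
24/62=12/31=0.39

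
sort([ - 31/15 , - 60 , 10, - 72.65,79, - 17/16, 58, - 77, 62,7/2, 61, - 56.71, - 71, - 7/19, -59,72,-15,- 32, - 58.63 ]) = [ - 77, - 72.65, - 71, - 60,-59, - 58.63, - 56.71, - 32  , - 15, - 31/15, - 17/16, - 7/19, 7/2,10, 58, 61, 62, 72, 79]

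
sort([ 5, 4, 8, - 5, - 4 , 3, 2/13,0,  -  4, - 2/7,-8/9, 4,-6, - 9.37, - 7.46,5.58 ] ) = [-9.37, - 7.46,-6, - 5,-4, - 4, -8/9, - 2/7, 0, 2/13, 3, 4,4, 5, 5.58,8]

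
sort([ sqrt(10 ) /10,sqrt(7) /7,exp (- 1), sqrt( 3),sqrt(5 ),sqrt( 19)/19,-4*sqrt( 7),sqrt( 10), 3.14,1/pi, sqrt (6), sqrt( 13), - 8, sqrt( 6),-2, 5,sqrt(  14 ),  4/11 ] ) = [-4*sqrt( 7 ),  -  8, -2 , sqrt (19 ) /19, sqrt( 10 )/10,1/pi,  4/11, exp(-1 ),sqrt( 7)/7 , sqrt(3),sqrt(5), sqrt ( 6),  sqrt( 6 ),3.14,sqrt( 10 ), sqrt( 13 ), sqrt (14), 5 ] 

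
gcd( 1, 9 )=1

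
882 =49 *18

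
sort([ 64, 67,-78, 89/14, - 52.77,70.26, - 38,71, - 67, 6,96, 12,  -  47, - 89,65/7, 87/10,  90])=[ - 89, - 78, - 67,  -  52.77,  -  47,- 38,6,  89/14 , 87/10,  65/7, 12, 64,67,70.26 , 71,90,96] 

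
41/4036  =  41/4036 = 0.01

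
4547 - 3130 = 1417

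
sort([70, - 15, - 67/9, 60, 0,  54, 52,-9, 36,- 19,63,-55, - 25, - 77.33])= [-77.33, - 55, - 25, - 19, - 15,-9, - 67/9, 0, 36,52, 54, 60, 63 , 70] 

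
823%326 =171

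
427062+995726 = 1422788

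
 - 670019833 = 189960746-859980579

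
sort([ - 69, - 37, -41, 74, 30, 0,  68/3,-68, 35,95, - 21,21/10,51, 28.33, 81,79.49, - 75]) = [ - 75 , - 69, -68, - 41, - 37, - 21,0, 21/10, 68/3, 28.33, 30, 35,51, 74, 79.49, 81, 95]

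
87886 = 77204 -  - 10682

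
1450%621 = 208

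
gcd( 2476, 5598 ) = 2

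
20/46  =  10/23  =  0.43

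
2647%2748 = 2647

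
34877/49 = 711 + 38/49 = 711.78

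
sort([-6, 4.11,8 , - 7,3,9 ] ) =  [ - 7, - 6, 3 , 4.11,8,  9]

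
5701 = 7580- 1879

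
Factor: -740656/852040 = - 778/895= - 2^1*5^( - 1)*179^(-1)*389^1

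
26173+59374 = 85547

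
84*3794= 318696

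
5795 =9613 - 3818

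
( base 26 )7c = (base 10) 194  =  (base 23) 8A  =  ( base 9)235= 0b11000010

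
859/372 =859/372=2.31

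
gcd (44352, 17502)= 6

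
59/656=59/656 =0.09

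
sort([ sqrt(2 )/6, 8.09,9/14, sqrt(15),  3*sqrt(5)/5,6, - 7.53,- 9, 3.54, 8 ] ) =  [ - 9 , - 7.53,sqrt(2)/6 , 9/14,  3 *sqrt (5) /5, 3.54, sqrt( 15), 6,8  ,  8.09 ]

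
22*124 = 2728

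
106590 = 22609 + 83981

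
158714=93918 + 64796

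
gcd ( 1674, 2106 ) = 54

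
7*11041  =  77287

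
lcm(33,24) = 264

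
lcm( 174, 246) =7134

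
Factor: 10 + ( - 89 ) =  - 79=- 79^1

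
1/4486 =1/4486 = 0.00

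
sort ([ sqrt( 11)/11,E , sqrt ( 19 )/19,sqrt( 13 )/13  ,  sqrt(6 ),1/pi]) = [sqrt(19)/19,  sqrt( 13) /13 , sqrt( 11)/11,1/pi,sqrt( 6 ), E ] 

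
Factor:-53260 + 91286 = 38026= 2^1*19013^1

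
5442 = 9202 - 3760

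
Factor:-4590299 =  - 7^1* 655757^1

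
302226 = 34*8889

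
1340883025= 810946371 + 529936654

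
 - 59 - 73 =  - 132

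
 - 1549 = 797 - 2346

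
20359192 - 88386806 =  - 68027614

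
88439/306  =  88439/306 = 289.02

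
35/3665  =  7/733  =  0.01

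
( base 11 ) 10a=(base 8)203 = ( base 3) 11212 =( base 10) 131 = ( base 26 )51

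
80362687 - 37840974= 42521713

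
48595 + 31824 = 80419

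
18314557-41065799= - 22751242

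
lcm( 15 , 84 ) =420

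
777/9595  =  777/9595 = 0.08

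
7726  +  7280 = 15006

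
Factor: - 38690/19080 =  - 2^( - 2)*3^( - 2 )*73^1=   -  73/36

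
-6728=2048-8776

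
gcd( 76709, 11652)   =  971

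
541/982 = 541/982 = 0.55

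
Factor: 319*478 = 152482 = 2^1 *11^1*29^1*239^1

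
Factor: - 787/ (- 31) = 31^( - 1)*787^1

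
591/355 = 591/355 =1.66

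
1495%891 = 604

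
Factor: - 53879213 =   -  59^1 * 929^1*983^1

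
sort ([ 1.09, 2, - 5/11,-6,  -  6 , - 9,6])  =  [ - 9,-6, - 6, - 5/11, 1.09, 2, 6]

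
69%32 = 5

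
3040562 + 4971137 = 8011699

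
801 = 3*267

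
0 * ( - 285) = 0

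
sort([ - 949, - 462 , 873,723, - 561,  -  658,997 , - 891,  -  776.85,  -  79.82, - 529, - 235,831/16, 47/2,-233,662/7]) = [ - 949 , - 891, - 776.85, - 658,-561, - 529,-462 , - 235, - 233,-79.82,47/2,831/16,662/7, 723,873,997]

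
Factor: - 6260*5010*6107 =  - 191531398200 = - 2^3 * 3^1 * 5^2*31^1*167^1*197^1 * 313^1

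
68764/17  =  68764/17  =  4044.94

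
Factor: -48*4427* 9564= - 2032311744 = - 2^6*3^2 *19^1*233^1*797^1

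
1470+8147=9617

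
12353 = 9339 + 3014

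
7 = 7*1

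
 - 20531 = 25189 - 45720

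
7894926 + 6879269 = 14774195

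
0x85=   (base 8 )205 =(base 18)77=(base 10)133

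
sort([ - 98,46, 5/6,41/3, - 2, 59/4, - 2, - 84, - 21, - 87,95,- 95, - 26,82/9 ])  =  [ - 98,  -  95, - 87, - 84, - 26, - 21, - 2,  -  2, 5/6, 82/9,  41/3,59/4,46,95 ] 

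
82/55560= 41/27780 = 0.00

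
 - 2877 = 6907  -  9784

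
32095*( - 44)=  - 1412180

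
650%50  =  0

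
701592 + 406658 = 1108250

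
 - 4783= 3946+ - 8729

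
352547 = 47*7501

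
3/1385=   3/1385 = 0.00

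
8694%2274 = 1872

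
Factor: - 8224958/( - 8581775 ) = 2^1 * 5^ ( - 2) * 7^1 * 229^( -1)*1499^( - 1)*587497^1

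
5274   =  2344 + 2930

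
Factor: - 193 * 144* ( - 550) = 2^5*3^2*5^2  *11^1*193^1 = 15285600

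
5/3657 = 5/3657 =0.00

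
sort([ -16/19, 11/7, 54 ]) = [  -  16/19, 11/7,54] 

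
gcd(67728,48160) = 16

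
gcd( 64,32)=32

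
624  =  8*78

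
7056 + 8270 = 15326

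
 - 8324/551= - 8324/551 = -15.11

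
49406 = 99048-49642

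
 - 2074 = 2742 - 4816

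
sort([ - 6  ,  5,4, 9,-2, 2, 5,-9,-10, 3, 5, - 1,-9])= [-10,  -  9, - 9, - 6, - 2, - 1, 2 , 3,4,5, 5, 5, 9 ] 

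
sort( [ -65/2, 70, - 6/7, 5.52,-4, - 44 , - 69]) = [-69,-44, - 65/2 , - 4, - 6/7, 5.52,70]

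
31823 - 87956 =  - 56133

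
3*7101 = 21303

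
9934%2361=490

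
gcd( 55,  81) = 1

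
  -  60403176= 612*( - 98698)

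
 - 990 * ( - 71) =70290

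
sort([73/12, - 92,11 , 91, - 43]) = [  -  92, - 43,73/12,11,91]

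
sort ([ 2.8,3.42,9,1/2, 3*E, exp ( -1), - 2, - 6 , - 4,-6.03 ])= [ - 6.03, - 6, - 4, - 2  ,  exp (-1) , 1/2, 2.8 , 3.42, 3*E, 9 ] 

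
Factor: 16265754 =2^1*3^2*809^1*1117^1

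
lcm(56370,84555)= 169110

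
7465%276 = 13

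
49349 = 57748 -8399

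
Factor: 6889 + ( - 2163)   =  2^1 * 17^1*139^1 = 4726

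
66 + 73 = 139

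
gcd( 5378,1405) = 1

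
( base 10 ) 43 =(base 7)61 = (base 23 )1k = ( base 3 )1121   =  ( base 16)2b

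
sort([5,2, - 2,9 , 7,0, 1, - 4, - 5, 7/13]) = [ - 5,-4, - 2,0,7/13, 1,2,5, 7 , 9]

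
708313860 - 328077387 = 380236473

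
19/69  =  19/69=   0.28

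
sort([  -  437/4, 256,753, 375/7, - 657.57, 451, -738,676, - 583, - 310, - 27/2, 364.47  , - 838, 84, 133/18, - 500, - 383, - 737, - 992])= [ - 992, - 838,- 738, - 737, - 657.57, - 583, - 500, - 383, - 310,-437/4, - 27/2, 133/18 , 375/7, 84, 256,  364.47, 451, 676, 753 ]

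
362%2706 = 362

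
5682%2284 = 1114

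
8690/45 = 1738/9 = 193.11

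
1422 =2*711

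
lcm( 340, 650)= 22100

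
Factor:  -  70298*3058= -214971284 = -2^2*11^1 * 139^1*35149^1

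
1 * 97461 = 97461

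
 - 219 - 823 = -1042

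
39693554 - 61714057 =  - 22020503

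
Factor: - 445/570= -89/114 = - 2^( - 1)*3^ (-1)*19^( - 1) * 89^1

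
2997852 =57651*52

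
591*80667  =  47674197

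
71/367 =71/367  =  0.19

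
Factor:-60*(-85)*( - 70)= - 357000 = -2^3* 3^1*5^3*7^1 *17^1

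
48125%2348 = 1165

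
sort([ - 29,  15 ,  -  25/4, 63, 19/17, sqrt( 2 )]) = [ - 29, - 25/4 , 19/17, sqrt( 2 ) , 15, 63]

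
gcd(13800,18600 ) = 600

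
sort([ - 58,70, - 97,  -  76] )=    [ -97  , - 76, - 58, 70 ]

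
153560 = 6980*22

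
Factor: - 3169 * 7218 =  - 22873842 = - 2^1 * 3^2*401^1*3169^1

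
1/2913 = 1/2913 = 0.00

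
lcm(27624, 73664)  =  220992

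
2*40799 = 81598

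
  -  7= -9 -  - 2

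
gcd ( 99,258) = 3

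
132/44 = 3=3.00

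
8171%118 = 29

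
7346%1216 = 50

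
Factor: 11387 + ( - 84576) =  - 73189 = - 73189^1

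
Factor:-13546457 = - 103^1*131519^1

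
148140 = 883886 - 735746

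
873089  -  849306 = 23783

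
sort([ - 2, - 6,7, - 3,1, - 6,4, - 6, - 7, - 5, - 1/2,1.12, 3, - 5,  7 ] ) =[-7, - 6, - 6, - 6, - 5, - 5, - 3, -2, - 1/2, 1, 1.12,3,4,7, 7] 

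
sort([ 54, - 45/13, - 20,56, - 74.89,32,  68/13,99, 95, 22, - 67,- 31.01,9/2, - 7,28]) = [- 74.89, - 67, - 31.01, - 20,  -  7 , - 45/13,9/2,  68/13,22,28, 32,54,56,95,99 ] 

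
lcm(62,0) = 0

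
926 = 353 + 573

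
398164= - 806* ( - 494)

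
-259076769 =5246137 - 264322906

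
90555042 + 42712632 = 133267674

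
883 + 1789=2672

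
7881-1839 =6042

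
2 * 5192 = 10384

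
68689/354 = 68689/354 = 194.04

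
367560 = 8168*45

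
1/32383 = 1/32383 = 0.00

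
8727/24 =2909/8=363.62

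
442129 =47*9407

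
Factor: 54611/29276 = 97/52 = 2^(-2 )*13^(  -  1)*97^1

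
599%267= 65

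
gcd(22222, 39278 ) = 82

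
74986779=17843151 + 57143628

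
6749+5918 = 12667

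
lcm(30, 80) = 240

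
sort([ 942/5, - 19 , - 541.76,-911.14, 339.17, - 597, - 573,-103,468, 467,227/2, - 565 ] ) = [-911.14,- 597, - 573 , - 565,- 541.76, - 103 ,-19,227/2,942/5,  339.17,  467,  468 ] 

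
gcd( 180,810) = 90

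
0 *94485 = 0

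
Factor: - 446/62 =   -  223/31 =- 31^( - 1)*223^1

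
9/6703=9/6703 = 0.00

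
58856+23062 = 81918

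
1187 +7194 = 8381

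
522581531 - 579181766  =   - 56600235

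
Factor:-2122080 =-2^5*3^1 * 5^1*4421^1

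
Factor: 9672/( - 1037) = -2^3*3^1*13^1 *17^( - 1)*31^1*61^(-1) 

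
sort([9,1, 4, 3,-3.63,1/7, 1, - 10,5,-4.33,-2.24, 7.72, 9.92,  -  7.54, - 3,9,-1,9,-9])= [ - 10,-9 ,-7.54 , - 4.33, - 3.63, - 3,  -  2.24,-1,1/7,  1,  1,  3, 4,  5 , 7.72, 9,9,  9,9.92]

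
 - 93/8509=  - 93/8509 = -  0.01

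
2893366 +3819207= 6712573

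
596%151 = 143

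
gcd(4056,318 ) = 6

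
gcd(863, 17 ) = 1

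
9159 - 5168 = 3991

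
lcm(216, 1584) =4752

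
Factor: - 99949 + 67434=-5^1*7^1*929^1 = - 32515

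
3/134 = 3/134 = 0.02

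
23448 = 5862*4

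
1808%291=62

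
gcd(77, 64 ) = 1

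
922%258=148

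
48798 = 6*8133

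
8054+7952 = 16006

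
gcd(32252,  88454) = 2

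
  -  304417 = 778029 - 1082446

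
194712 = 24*8113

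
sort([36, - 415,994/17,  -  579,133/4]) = [-579 ,  -  415,133/4,36, 994/17]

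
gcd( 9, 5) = 1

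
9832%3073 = 613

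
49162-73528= -24366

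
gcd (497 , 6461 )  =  497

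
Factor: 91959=3^1 * 7^1*29^1*151^1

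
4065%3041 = 1024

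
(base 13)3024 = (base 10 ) 6621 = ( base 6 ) 50353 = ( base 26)9kh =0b1100111011101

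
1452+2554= 4006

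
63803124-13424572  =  50378552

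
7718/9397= 7718/9397= 0.82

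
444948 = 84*5297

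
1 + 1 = 2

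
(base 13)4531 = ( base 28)C9D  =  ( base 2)10010111001001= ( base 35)7vd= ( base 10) 9673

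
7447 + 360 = 7807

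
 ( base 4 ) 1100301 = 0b1010000110001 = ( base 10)5169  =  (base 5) 131134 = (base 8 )12061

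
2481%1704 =777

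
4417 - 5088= - 671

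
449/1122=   449/1122 = 0.40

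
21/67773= 7/22591  =  0.00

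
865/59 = 865/59 = 14.66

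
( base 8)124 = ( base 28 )30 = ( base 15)59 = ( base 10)84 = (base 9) 103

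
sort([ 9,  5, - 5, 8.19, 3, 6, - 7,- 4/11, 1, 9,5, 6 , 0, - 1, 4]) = [ - 7 , - 5, - 1, - 4/11, 0, 1, 3, 4, 5 , 5, 6, 6,  8.19,  9,9]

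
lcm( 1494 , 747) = 1494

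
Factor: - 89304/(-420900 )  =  122/575  =  2^1*5^( -2 )*23^( - 1 )*61^1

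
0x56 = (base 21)42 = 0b1010110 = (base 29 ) 2s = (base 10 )86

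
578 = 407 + 171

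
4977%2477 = 23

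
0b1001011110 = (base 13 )378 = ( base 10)606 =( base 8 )1136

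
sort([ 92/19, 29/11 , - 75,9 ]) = [ - 75,29/11,92/19 , 9]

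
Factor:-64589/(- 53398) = 2^( - 1 )*7^1*9227^1*26699^ ( -1)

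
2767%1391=1376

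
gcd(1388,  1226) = 2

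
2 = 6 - 4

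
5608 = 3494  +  2114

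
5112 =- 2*( - 2556 ) 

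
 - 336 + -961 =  - 1297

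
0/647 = 0=0.00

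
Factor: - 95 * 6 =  - 2^1*3^1*5^1 *19^1 = -570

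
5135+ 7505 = 12640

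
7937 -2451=5486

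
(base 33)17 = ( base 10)40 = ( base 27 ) 1d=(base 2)101000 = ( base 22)1I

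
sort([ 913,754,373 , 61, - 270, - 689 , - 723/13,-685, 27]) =[ - 689, - 685, - 270, - 723/13, 27  ,  61 , 373, 754,913] 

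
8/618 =4/309 = 0.01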